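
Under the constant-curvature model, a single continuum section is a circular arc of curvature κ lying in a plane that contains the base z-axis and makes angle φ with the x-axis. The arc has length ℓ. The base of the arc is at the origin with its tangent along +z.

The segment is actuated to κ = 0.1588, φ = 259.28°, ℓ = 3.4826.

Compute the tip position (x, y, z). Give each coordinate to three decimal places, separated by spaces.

θ = κ·ℓ = 0.1588 × 3.4826 = 0.55304 rad
ρ = (1 − cos θ)/κ = (1 − 0.85093)/0.1588 = 0.93871
z = sin θ / κ = 0.52527/0.1588 = 3.30777
x = ρ cos φ = 0.93871 × cos(259.28°) = -0.17461
y = ρ sin φ = 0.93871 × sin(259.28°) = -0.92233

-0.175 -0.922 3.308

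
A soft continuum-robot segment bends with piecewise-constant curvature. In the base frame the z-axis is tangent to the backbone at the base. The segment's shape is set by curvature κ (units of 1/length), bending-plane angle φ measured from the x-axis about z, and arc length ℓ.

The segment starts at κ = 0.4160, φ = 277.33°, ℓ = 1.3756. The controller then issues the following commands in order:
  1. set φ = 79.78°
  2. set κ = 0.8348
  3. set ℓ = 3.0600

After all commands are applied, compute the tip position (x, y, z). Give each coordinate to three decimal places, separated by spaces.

initial: κ=0.4160, φ=277.33°, ℓ=1.3756
cmd 1: set φ=79.78° → (κ,φ,ℓ)=(0.4160,79.78°,1.3756) → tip=(0.0679,0.3769,1.3017)
cmd 2: set κ=0.8348 → (κ,φ,ℓ)=(0.8348,79.78°,1.3756) → tip=(0.1254,0.6956,1.0926)
cmd 3: set ℓ=3.0600 → (κ,φ,ℓ)=(0.8348,79.78°,3.0600) → tip=(0.3895,2.1604,0.6636)

0.389 2.160 0.664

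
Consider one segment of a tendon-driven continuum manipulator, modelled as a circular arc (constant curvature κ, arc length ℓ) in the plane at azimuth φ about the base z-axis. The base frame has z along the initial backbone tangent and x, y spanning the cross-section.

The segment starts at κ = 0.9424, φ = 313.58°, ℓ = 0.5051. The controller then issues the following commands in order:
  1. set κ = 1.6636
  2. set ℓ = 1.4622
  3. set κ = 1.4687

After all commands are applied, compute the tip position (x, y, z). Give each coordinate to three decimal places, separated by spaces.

initial: κ=0.9424, φ=313.58°, ℓ=0.5051
cmd 1: set κ=1.6636 → (κ,φ,ℓ)=(1.6636,313.58°,0.5051) → tip=(0.1379,-0.1449,0.4477)
cmd 2: set ℓ=1.4622 → (κ,φ,ℓ)=(1.6636,313.58°,1.4622) → tip=(0.7289,-0.7659,0.3914)
cmd 3: set κ=1.4687 → (κ,φ,ℓ)=(1.4687,313.58°,1.4622) → tip=(0.7253,-0.7622,0.5707)

0.725 -0.762 0.571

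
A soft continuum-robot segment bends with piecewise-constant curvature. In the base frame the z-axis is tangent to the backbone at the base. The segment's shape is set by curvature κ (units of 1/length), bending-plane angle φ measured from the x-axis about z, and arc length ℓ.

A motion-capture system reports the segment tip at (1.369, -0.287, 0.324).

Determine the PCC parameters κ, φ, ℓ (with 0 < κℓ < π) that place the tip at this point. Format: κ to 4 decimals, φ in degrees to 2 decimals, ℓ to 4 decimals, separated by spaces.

1.3570 348.16 1.9796

ρ = √(x²+y²) = √(1.369² + -0.287²) = 1.39876
φ = atan2(y, x) mod 360° = atan2(-0.287, 1.369) = 348.1599°
|p|² = ρ² + z² = 1.39876² + 0.324² = 2.06151
κ = 2ρ / |p|² = 2×1.39876 / 2.06151 = 1.35703
θ = 2·atan2(ρ, z) = 2·atan2(1.39876, 0.324) = 2.68635 rad
ℓ = θ/κ = 2.68635/1.35703 = 1.97959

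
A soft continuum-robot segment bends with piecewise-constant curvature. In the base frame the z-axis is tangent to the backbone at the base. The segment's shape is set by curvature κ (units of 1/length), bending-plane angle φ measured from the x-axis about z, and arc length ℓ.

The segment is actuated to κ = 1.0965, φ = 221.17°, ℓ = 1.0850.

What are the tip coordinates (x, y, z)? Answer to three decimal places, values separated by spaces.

θ = κ·ℓ = 1.0965 × 1.0850 = 1.18970 rad
ρ = (1 − cos θ)/κ = (1 − 0.37194)/1.0965 = 0.57279
z = sin θ / κ = 0.92826/1.0965 = 0.84656
x = ρ cos φ = 0.57279 × cos(221.17°) = -0.43117
y = ρ sin φ = 0.57279 × sin(221.17°) = -0.37706

-0.431 -0.377 0.847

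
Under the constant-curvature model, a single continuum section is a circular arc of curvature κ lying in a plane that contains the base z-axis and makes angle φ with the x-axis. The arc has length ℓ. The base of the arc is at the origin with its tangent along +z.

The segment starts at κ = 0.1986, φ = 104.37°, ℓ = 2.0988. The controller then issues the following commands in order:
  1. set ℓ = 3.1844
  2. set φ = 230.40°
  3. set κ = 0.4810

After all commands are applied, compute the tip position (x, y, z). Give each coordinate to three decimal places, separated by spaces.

initial: κ=0.1986, φ=104.37°, ℓ=2.0988
cmd 1: set ℓ=3.1844 → (κ,φ,ℓ)=(0.1986,104.37°,3.1844) → tip=(-0.2417,0.9434,2.9763)
cmd 2: set φ=230.40° → (κ,φ,ℓ)=(0.1986,230.40°,3.1844) → tip=(-0.6207,-0.7503,2.9763)
cmd 3: set κ=0.4810 → (κ,φ,ℓ)=(0.4810,230.40°,3.1844) → tip=(-1.2734,-1.5393,2.0774)

-1.273 -1.539 2.077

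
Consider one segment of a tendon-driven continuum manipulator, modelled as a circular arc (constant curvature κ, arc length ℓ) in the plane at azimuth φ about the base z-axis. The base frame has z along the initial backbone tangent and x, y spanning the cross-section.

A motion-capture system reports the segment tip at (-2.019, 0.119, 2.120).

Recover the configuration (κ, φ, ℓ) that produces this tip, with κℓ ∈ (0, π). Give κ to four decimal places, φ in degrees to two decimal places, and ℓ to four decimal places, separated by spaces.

ρ = √(x²+y²) = √(-2.019² + 0.119²) = 2.02250
φ = atan2(y, x) mod 360° = atan2(0.119, -2.019) = 176.6269°
|p|² = ρ² + z² = 2.02250² + 2.120² = 8.58492
κ = 2ρ / |p|² = 2×2.02250 / 8.58492 = 0.47118
θ = 2·atan2(ρ, z) = 2·atan2(2.02250, 2.120) = 1.52373 rad
ℓ = θ/κ = 1.52373/0.47118 = 3.23390

0.4712 176.63 3.2339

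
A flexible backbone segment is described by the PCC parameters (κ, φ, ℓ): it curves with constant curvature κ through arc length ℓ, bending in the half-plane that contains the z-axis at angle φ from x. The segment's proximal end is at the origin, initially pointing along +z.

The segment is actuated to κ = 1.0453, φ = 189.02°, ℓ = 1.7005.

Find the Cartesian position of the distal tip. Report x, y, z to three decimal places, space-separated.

-1.139 -0.181 0.936

θ = κ·ℓ = 1.0453 × 1.7005 = 1.77753 rad
ρ = (1 − cos θ)/κ = (1 − -0.20527)/1.0453 = 1.15303
z = sin θ / κ = 0.97871/1.0453 = 0.93629
x = ρ cos φ = 1.15303 × cos(189.02°) = -1.13878
y = ρ sin φ = 1.15303 × sin(189.02°) = -0.18077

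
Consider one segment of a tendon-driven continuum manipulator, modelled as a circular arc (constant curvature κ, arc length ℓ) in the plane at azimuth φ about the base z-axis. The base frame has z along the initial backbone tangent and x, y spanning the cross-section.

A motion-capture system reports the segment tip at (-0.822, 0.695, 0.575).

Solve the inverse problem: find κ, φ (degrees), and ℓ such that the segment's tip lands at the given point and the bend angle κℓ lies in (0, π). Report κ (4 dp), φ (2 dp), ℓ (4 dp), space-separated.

ρ = √(x²+y²) = √(-0.822² + 0.695²) = 1.07643
φ = atan2(y, x) mod 360° = atan2(0.695, -0.822) = 139.7855°
|p|² = ρ² + z² = 1.07643² + 0.575² = 1.48933
κ = 2ρ / |p|² = 2×1.07643 / 1.48933 = 1.44552
θ = 2·atan2(ρ, z) = 2·atan2(1.07643, 0.575) = 2.16037 rad
ℓ = θ/κ = 2.16037/1.44552 = 1.49453

1.4455 139.79 1.4945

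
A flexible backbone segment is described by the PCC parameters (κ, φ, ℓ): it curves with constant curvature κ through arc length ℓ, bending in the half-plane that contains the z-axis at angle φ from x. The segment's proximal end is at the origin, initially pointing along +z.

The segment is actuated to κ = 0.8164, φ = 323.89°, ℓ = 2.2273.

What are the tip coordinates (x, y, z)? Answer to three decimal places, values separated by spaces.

1.232 -0.899 1.188

θ = κ·ℓ = 0.8164 × 2.2273 = 1.81837 rad
ρ = (1 − cos θ)/κ = (1 − -0.24505)/0.8164 = 1.52505
z = sin θ / κ = 0.96951/0.8164 = 1.18754
x = ρ cos φ = 1.52505 × cos(323.89°) = 1.23207
y = ρ sin φ = 1.52505 × sin(323.89°) = -0.89877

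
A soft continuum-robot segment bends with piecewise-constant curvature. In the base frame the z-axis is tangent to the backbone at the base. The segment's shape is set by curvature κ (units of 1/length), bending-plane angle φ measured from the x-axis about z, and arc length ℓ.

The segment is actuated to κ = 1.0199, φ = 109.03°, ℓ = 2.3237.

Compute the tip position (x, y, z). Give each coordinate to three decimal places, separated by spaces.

-0.549 1.591 0.684

θ = κ·ℓ = 1.0199 × 2.3237 = 2.36994 rad
ρ = (1 − cos θ)/κ = (1 − -0.71676)/1.0199 = 1.68326
z = sin θ / κ = 0.69732/1.0199 = 0.68371
x = ρ cos φ = 1.68326 × cos(109.03°) = -0.54885
y = ρ sin φ = 1.68326 × sin(109.03°) = 1.59127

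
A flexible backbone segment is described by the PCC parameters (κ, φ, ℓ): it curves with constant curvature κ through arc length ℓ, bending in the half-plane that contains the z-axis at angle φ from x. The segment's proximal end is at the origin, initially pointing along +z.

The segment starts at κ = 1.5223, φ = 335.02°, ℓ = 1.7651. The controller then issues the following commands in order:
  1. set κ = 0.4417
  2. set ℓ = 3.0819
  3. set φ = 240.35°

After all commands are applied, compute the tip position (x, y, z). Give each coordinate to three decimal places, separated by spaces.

-0.887 -1.558 2.214

initial: κ=1.5223, φ=335.02°, ℓ=1.7651
cmd 1: set κ=0.4417 → (κ,φ,ℓ)=(0.4417,335.02°,1.7651) → tip=(0.5927,-0.2762,1.5916)
cmd 2: set ℓ=3.0819 → (κ,φ,ℓ)=(0.4417,335.02°,3.0819) → tip=(1.6254,-0.7572,2.2145)
cmd 3: set φ=240.35° → (κ,φ,ℓ)=(0.4417,240.35°,3.0819) → tip=(-0.8870,-1.5583,2.2145)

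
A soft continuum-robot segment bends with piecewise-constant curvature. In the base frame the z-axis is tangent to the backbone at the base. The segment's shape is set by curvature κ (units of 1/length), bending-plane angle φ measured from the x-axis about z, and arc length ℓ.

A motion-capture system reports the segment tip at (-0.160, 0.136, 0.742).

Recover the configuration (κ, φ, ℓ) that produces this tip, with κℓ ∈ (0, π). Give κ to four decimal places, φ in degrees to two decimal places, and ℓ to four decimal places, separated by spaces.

0.7063 139.64 0.7810

ρ = √(x²+y²) = √(-0.160² + 0.136²) = 0.20999
φ = atan2(y, x) mod 360° = atan2(0.136, -0.160) = 139.6355°
|p|² = ρ² + z² = 0.20999² + 0.742² = 0.59466
κ = 2ρ / |p|² = 2×0.20999 / 0.59466 = 0.70625
θ = 2·atan2(ρ, z) = 2·atan2(0.20999, 0.742) = 0.55159 rad
ℓ = θ/κ = 0.55159/0.70625 = 0.78101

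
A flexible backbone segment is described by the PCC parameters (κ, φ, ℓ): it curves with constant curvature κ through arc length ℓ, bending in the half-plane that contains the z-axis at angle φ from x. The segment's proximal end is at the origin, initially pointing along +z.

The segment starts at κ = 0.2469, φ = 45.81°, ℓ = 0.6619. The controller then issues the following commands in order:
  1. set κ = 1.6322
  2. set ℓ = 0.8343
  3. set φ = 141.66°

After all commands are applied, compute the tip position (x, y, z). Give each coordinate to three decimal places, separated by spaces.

-0.381 0.301 0.599

initial: κ=0.2469, φ=45.81°, ℓ=0.6619
cmd 1: set κ=1.6322 → (κ,φ,ℓ)=(1.6322,45.81°,0.6619) → tip=(0.2259,0.2324,0.5405)
cmd 2: set ℓ=0.8343 → (κ,φ,ℓ)=(1.6322,45.81°,0.8343) → tip=(0.3384,0.3481,0.5993)
cmd 3: set φ=141.66° → (κ,φ,ℓ)=(1.6322,141.66°,0.8343) → tip=(-0.3808,0.3012,0.5993)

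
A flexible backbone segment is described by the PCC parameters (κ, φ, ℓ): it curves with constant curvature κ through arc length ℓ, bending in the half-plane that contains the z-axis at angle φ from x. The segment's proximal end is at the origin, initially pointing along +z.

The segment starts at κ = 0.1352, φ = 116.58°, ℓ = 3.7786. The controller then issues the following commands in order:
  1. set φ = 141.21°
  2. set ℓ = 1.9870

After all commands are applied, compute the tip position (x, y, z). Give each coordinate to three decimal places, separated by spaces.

-0.207 0.166 1.963

initial: κ=0.1352, φ=116.58°, ℓ=3.7786
cmd 1: set φ=141.21° → (κ,φ,ℓ)=(0.1352,141.21°,3.7786) → tip=(-0.7361,0.5916,3.6164)
cmd 2: set ℓ=1.9870 → (κ,φ,ℓ)=(0.1352,141.21°,1.9870) → tip=(-0.2068,0.1662,1.9632)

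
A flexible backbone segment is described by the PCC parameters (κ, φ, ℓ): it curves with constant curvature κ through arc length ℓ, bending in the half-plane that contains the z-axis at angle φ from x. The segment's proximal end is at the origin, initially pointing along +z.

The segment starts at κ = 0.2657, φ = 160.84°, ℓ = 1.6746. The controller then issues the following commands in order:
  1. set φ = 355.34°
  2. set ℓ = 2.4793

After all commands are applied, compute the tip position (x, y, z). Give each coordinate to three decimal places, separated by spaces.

initial: κ=0.2657, φ=160.84°, ℓ=1.6746
cmd 1: set φ=355.34° → (κ,φ,ℓ)=(0.2657,355.34°,1.6746) → tip=(0.3652,-0.0298,1.6199)
cmd 2: set ℓ=2.4793 → (κ,φ,ℓ)=(0.2657,355.34°,2.4793) → tip=(0.7849,-0.0640,2.3038)

0.785 -0.064 2.304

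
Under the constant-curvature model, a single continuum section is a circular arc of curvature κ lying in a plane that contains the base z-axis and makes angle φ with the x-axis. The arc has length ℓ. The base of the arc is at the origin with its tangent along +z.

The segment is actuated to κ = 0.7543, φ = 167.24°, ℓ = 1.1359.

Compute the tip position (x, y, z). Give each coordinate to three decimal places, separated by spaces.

θ = κ·ℓ = 0.7543 × 1.1359 = 0.85681 rad
ρ = (1 − cos θ)/κ = (1 − 0.65485)/0.7543 = 0.45757
z = sin θ / κ = 0.75576/0.7543 = 1.00193
x = ρ cos φ = 0.45757 × cos(167.24°) = -0.44627
y = ρ sin φ = 0.45757 × sin(167.24°) = 0.10106

-0.446 0.101 1.002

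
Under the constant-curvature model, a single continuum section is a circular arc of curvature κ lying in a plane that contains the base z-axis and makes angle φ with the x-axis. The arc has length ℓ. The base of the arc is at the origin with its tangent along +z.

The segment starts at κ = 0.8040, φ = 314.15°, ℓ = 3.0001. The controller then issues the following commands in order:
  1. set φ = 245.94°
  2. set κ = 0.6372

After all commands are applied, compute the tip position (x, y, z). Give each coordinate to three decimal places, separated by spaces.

initial: κ=0.8040, φ=314.15°, ℓ=3.0001
cmd 1: set φ=245.94° → (κ,φ,ℓ)=(0.8040,245.94°,3.0001) → tip=(-0.8851,-1.9824,0.8290)
cmd 2: set κ=0.6372 → (κ,φ,ℓ)=(0.6372,245.94°,3.0001) → tip=(-0.8537,-1.9121,1.4791)

-0.854 -1.912 1.479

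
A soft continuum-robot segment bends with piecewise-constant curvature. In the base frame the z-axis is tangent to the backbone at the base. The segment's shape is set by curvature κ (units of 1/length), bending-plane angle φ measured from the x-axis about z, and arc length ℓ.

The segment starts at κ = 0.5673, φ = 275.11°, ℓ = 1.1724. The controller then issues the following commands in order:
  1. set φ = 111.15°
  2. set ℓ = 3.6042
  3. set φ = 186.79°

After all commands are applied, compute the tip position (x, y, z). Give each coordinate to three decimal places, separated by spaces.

-2.549 -0.304 1.569

initial: κ=0.5673, φ=275.11°, ℓ=1.1724
cmd 1: set φ=111.15° → (κ,φ,ℓ)=(0.5673,111.15°,1.1724) → tip=(-0.1356,0.3504,1.0879)
cmd 2: set ℓ=3.6042 → (κ,φ,ℓ)=(0.5673,111.15°,3.6042) → tip=(-0.9262,2.3942,1.5685)
cmd 3: set φ=186.79° → (κ,φ,ℓ)=(0.5673,186.79°,3.6042) → tip=(-2.5491,-0.3035,1.5685)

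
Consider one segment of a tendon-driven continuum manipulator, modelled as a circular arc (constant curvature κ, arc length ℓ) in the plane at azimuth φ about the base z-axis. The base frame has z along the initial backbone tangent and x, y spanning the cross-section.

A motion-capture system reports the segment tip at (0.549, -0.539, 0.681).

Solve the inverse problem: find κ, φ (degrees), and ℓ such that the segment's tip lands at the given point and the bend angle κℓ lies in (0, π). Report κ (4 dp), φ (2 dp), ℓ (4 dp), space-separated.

1.4576 315.53 1.1612

ρ = √(x²+y²) = √(0.549² + -0.539²) = 0.76936
φ = atan2(y, x) mod 360° = atan2(-0.539, 0.549) = 315.5266°
|p|² = ρ² + z² = 0.76936² + 0.681² = 1.05568
κ = 2ρ / |p|² = 2×0.76936 / 1.05568 = 1.45757
θ = 2·atan2(ρ, z) = 2·atan2(0.76936, 0.681) = 1.69250 rad
ℓ = θ/κ = 1.69250/1.45757 = 1.16118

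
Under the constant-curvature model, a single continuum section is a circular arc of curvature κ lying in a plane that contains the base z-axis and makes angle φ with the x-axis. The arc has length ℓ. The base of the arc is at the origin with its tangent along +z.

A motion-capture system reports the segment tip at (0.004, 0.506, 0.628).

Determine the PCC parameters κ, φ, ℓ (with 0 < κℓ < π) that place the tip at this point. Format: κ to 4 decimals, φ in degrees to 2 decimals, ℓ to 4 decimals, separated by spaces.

ρ = √(x²+y²) = √(0.004² + 0.506²) = 0.50602
φ = atan2(y, x) mod 360° = atan2(0.506, 0.004) = 89.5471°
|p|² = ρ² + z² = 0.50602² + 0.628² = 0.65044
κ = 2ρ / |p|² = 2×0.50602 / 0.65044 = 1.55593
θ = 2·atan2(ρ, z) = 2·atan2(0.50602, 0.628) = 1.35648 rad
ℓ = θ/κ = 1.35648/1.55593 = 0.87182

1.5559 89.55 0.8718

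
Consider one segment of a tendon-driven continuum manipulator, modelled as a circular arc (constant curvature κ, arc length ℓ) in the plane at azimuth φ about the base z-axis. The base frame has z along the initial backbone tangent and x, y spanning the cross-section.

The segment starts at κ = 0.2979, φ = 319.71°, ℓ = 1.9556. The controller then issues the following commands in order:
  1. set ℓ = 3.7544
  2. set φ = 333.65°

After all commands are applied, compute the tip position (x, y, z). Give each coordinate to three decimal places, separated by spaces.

initial: κ=0.2979, φ=319.71°, ℓ=1.9556
cmd 1: set ℓ=3.7544 → (κ,φ,ℓ)=(0.2979,319.71°,3.7544) → tip=(1.4413,-1.2219,3.0192)
cmd 2: set φ=333.65° → (κ,φ,ℓ)=(0.2979,333.65°,3.7544) → tip=(1.6933,-0.8387,3.0192)

1.693 -0.839 3.019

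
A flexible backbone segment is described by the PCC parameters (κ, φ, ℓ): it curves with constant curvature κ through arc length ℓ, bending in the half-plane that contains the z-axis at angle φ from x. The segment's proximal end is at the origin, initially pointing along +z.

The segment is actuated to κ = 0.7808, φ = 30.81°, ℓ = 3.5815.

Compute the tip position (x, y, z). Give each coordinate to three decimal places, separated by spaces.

2.135 1.273 0.433

θ = κ·ℓ = 0.7808 × 3.5815 = 2.79644 rad
ρ = (1 − cos θ)/κ = (1 − -0.94102)/0.7808 = 2.48594
z = sin θ / κ = 0.33834/0.7808 = 0.43333
x = ρ cos φ = 2.48594 × cos(30.81°) = 2.13510
y = ρ sin φ = 2.48594 × sin(30.81°) = 1.27328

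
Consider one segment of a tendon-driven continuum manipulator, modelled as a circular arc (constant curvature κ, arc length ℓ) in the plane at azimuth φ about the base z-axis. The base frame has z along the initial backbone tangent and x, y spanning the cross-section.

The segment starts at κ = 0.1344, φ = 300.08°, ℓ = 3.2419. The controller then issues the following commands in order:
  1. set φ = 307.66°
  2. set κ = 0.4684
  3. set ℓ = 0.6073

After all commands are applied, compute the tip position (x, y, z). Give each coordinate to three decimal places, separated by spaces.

initial: κ=0.1344, φ=300.08°, ℓ=3.2419
cmd 1: set φ=307.66° → (κ,φ,ℓ)=(0.1344,307.66°,3.2419) → tip=(0.4247,-0.5503,3.1403)
cmd 2: set κ=0.4684 → (κ,φ,ℓ)=(0.4684,307.66°,3.2419) → tip=(1.2362,-1.6018,2.1320)
cmd 3: set ℓ=0.6073 → (κ,φ,ℓ)=(0.4684,307.66°,0.6073) → tip=(0.0524,-0.0679,0.5991)

0.052 -0.068 0.599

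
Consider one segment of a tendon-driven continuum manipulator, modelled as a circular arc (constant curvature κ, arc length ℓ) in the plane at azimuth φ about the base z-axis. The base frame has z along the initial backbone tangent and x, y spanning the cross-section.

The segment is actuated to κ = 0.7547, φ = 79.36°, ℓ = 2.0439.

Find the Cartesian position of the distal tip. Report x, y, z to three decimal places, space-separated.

θ = κ·ℓ = 0.7547 × 2.0439 = 1.54253 rad
ρ = (1 − cos θ)/κ = (1 − 0.02826)/0.7547 = 1.28758
z = sin θ / κ = 0.99960/0.7547 = 1.32450
x = ρ cos φ = 1.28758 × cos(79.36°) = 0.23774
y = ρ sin φ = 1.28758 × sin(79.36°) = 1.26545

0.238 1.265 1.325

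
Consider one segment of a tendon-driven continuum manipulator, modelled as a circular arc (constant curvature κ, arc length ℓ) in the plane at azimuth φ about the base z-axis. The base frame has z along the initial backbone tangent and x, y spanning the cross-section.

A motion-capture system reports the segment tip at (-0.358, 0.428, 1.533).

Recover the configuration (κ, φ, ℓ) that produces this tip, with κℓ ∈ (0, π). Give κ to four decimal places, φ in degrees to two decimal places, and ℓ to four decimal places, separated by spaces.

ρ = √(x²+y²) = √(-0.358² + 0.428²) = 0.55799
φ = atan2(y, x) mod 360° = atan2(0.428, -0.358) = 129.9107°
|p|² = ρ² + z² = 0.55799² + 1.533² = 2.66144
κ = 2ρ / |p|² = 2×0.55799 / 2.66144 = 0.41931
θ = 2·atan2(ρ, z) = 2·atan2(0.55799, 1.533) = 0.69815 rad
ℓ = θ/κ = 0.69815/0.41931 = 1.66500

0.4193 129.91 1.6650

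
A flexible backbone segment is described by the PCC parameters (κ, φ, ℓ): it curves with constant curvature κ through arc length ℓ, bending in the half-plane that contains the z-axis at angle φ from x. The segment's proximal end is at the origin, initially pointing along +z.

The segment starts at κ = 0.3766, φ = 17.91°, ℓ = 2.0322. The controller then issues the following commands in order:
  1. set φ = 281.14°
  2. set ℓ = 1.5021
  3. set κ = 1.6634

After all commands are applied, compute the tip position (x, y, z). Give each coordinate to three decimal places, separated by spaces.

0.209 -1.062 0.360

initial: κ=0.3766, φ=17.91°, ℓ=2.0322
cmd 1: set φ=281.14° → (κ,φ,ℓ)=(0.3766,281.14°,2.0322) → tip=(0.1431,-0.7265,1.8395)
cmd 2: set ℓ=1.5021 → (κ,φ,ℓ)=(0.3766,281.14°,1.5021) → tip=(0.0799,-0.4059,1.4233)
cmd 3: set κ=1.6634 → (κ,φ,ℓ)=(1.6634,281.14°,1.5021) → tip=(0.2091,-1.0619,0.3605)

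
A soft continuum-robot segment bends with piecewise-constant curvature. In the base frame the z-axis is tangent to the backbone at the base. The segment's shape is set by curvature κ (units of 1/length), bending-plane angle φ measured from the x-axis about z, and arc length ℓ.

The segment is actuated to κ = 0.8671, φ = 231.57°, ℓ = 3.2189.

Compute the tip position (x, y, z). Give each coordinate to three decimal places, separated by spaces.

-1.390 -1.752 0.396

θ = κ·ℓ = 0.8671 × 3.2189 = 2.79111 rad
ρ = (1 − cos θ)/κ = (1 − -0.93921)/0.8671 = 2.23643
z = sin θ / κ = 0.34335/0.8671 = 0.39598
x = ρ cos φ = 2.23643 × cos(231.57°) = -1.39007
y = ρ sin φ = 2.23643 × sin(231.57°) = -1.75195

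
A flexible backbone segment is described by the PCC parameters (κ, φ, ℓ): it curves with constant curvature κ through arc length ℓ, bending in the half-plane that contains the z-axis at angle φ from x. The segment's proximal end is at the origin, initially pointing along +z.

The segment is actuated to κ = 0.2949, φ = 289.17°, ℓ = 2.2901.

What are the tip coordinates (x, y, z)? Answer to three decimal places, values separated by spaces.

θ = κ·ℓ = 0.2949 × 2.2901 = 0.67535 rad
ρ = (1 − cos θ)/κ = (1 − 0.78049)/0.2949 = 0.74436
z = sin θ / κ = 0.62517/0.2949 = 2.11994
x = ρ cos φ = 0.74436 × cos(289.17°) = 0.24443
y = ρ sin φ = 0.74436 × sin(289.17°) = -0.70309

0.244 -0.703 2.120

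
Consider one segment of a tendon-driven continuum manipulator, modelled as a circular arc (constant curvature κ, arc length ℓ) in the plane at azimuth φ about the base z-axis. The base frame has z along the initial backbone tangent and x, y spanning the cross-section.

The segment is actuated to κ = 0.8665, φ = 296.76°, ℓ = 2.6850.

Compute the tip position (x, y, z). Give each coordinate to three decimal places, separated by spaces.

0.876 -1.737 0.840

θ = κ·ℓ = 0.8665 × 2.6850 = 2.32655 rad
ρ = (1 − cos θ)/κ = (1 − -0.68584)/0.8665 = 1.94557
z = sin θ / κ = 0.72775/0.8665 = 0.83988
x = ρ cos φ = 1.94557 × cos(296.76°) = 0.87600
y = ρ sin φ = 1.94557 × sin(296.76°) = -1.73720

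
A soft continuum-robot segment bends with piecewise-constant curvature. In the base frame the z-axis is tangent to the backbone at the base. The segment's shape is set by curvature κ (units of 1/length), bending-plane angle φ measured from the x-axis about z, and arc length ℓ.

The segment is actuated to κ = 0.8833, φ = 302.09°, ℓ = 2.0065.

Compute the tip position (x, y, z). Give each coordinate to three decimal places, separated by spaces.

0.722 -1.151 1.109

θ = κ·ℓ = 0.8833 × 2.0065 = 1.77234 rad
ρ = (1 − cos θ)/κ = (1 − -0.20018)/0.8833 = 1.35875
z = sin θ / κ = 0.97976/0.8833 = 1.10920
x = ρ cos φ = 1.35875 × cos(302.09°) = 0.72184
y = ρ sin φ = 1.35875 × sin(302.09°) = -1.15115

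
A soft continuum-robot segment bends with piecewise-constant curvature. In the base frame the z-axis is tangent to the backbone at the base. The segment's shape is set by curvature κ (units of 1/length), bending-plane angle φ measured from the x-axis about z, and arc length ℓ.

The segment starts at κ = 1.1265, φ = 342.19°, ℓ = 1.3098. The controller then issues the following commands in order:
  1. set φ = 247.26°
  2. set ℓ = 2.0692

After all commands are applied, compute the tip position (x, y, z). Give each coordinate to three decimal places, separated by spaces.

initial: κ=1.1265, φ=342.19°, ℓ=1.3098
cmd 1: set φ=247.26° → (κ,φ,ℓ)=(1.1265,247.26°,1.3098) → tip=(-0.3105,-0.7408,0.8837)
cmd 2: set ℓ=2.0692 → (κ,φ,ℓ)=(1.1265,247.26°,2.0692) → tip=(-0.5796,-1.3828,0.6433)

-0.580 -1.383 0.643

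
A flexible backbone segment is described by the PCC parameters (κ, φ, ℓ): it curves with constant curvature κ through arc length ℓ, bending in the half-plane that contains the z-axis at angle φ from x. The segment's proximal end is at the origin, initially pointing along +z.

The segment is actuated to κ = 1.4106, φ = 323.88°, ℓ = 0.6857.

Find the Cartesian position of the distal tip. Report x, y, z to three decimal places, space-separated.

θ = κ·ℓ = 1.4106 × 0.6857 = 0.96725 rad
ρ = (1 − cos θ)/κ = (1 − 0.56757)/1.4106 = 0.30656
z = sin θ / κ = 0.82333/1.4106 = 0.58367
x = ρ cos φ = 0.30656 × cos(323.88°) = 0.24763
y = ρ sin φ = 0.30656 × sin(323.88°) = -0.18071

0.248 -0.181 0.584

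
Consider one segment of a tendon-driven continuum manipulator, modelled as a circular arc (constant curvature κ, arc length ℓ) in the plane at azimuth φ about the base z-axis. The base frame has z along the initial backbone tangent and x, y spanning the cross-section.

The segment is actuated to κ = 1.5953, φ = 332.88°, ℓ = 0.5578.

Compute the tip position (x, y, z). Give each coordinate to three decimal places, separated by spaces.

θ = κ·ℓ = 1.5953 × 0.5578 = 0.88986 rad
ρ = (1 − cos θ)/κ = (1 − 0.62952)/1.5953 = 0.23223
z = sin θ / κ = 0.77698/1.5953 = 0.48704
x = ρ cos φ = 0.23223 × cos(332.88°) = 0.20670
y = ρ sin φ = 0.23223 × sin(332.88°) = -0.10586

0.207 -0.106 0.487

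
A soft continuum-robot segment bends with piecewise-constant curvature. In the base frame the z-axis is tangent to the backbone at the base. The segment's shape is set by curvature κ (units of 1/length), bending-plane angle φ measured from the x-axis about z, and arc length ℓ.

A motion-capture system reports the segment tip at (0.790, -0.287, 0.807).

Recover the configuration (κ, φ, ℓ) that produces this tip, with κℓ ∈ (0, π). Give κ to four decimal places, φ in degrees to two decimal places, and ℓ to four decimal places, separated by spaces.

ρ = √(x²+y²) = √(0.790² + -0.287²) = 0.84052
φ = atan2(y, x) mod 360° = atan2(-0.287, 0.790) = 340.0344°
|p|² = ρ² + z² = 0.84052² + 0.807² = 1.35772
κ = 2ρ / |p|² = 2×0.84052 / 1.35772 = 1.23813
θ = 2·atan2(ρ, z) = 2·atan2(0.84052, 0.807) = 1.61148 rad
ℓ = θ/κ = 1.61148/1.23813 = 1.30154

1.2381 340.03 1.3015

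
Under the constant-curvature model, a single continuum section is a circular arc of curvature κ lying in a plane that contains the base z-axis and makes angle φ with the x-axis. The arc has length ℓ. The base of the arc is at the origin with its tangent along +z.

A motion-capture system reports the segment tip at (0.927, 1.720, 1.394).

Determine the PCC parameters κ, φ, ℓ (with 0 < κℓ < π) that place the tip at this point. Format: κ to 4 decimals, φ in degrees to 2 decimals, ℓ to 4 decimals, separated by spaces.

0.6783 61.68 2.8043

ρ = √(x²+y²) = √(0.927² + 1.720²) = 1.95390
φ = atan2(y, x) mod 360° = atan2(1.720, 0.927) = 61.6774°
|p|² = ρ² + z² = 1.95390² + 1.394² = 5.76096
κ = 2ρ / |p|² = 2×1.95390 / 5.76096 = 0.67832
θ = 2·atan2(ρ, z) = 2·atan2(1.95390, 1.394) = 1.90221 rad
ℓ = θ/κ = 1.90221/0.67832 = 2.80428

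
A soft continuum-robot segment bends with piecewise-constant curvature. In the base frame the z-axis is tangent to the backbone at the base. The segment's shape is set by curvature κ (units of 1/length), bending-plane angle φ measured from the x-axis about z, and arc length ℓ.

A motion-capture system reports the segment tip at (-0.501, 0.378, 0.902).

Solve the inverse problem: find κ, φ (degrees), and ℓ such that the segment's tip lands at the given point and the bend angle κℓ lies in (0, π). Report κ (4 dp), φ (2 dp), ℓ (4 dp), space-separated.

1.0395 142.97 1.1696

ρ = √(x²+y²) = √(-0.501² + 0.378²) = 0.62760
φ = atan2(y, x) mod 360° = atan2(0.378, -0.501) = 142.9658°
|p|² = ρ² + z² = 0.62760² + 0.902² = 1.20749
κ = 2ρ / |p|² = 2×0.62760 / 1.20749 = 1.03952
θ = 2·atan2(ρ, z) = 2·atan2(0.62760, 0.902) = 1.21579 rad
ℓ = θ/κ = 1.21579/1.03952 = 1.16957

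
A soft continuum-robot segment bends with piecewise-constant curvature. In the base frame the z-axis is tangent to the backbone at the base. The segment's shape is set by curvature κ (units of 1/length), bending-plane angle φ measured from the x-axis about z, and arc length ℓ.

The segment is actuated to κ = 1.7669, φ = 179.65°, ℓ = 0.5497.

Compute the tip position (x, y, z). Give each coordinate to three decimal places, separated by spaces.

θ = κ·ℓ = 1.7669 × 0.5497 = 0.97126 rad
ρ = (1 − cos θ)/κ = (1 − 0.56426)/1.7669 = 0.24662
z = sin θ / κ = 0.82560/1.7669 = 0.46726
x = ρ cos φ = 0.24662 × cos(179.65°) = -0.24661
y = ρ sin φ = 0.24662 × sin(179.65°) = 0.00151

-0.247 0.002 0.467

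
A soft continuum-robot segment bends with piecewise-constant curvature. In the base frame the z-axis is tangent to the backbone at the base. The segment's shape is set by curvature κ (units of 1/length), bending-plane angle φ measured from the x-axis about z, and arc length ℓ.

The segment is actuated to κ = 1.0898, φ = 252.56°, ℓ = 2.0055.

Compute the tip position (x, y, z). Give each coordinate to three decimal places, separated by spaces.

θ = κ·ℓ = 1.0898 × 2.0055 = 2.18559 rad
ρ = (1 − cos θ)/κ = (1 − -0.57679)/1.0898 = 1.44686
z = sin θ / κ = 0.81689/1.0898 = 0.74958
x = ρ cos φ = 1.44686 × cos(252.56°) = -0.43364
y = ρ sin φ = 1.44686 × sin(252.56°) = -1.38035

-0.434 -1.380 0.750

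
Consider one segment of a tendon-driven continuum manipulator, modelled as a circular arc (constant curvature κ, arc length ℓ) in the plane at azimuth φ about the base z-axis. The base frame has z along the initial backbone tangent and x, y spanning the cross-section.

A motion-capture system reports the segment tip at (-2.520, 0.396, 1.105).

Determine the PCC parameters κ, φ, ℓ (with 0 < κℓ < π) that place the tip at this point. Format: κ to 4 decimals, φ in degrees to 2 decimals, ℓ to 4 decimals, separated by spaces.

ρ = √(x²+y²) = √(-2.520² + 0.396²) = 2.55092
φ = atan2(y, x) mod 360° = atan2(0.396, -2.520) = 171.0694°
|p|² = ρ² + z² = 2.55092² + 1.105² = 7.72824
κ = 2ρ / |p|² = 2×2.55092 / 7.72824 = 0.66016
θ = 2·atan2(ρ, z) = 2·atan2(2.55092, 1.105) = 2.32404 rad
ℓ = θ/κ = 2.32404/0.66016 = 3.52044

0.6602 171.07 3.5204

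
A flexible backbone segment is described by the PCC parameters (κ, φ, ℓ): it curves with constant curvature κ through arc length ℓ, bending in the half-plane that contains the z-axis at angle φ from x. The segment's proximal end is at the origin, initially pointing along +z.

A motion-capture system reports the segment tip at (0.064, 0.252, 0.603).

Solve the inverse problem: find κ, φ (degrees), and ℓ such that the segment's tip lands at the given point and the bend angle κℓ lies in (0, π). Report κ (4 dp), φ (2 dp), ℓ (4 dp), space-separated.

ρ = √(x²+y²) = √(0.064² + 0.252²) = 0.26000
φ = atan2(y, x) mod 360° = atan2(0.252, 0.064) = 75.7500°
|p|² = ρ² + z² = 0.26000² + 0.603² = 0.43121
κ = 2ρ / |p|² = 2×0.26000 / 0.43121 = 1.20591
θ = 2·atan2(ρ, z) = 2·atan2(0.26000, 0.603) = 0.81418 rad
ℓ = θ/κ = 0.81418/1.20591 = 0.67516

1.2059 75.75 0.6752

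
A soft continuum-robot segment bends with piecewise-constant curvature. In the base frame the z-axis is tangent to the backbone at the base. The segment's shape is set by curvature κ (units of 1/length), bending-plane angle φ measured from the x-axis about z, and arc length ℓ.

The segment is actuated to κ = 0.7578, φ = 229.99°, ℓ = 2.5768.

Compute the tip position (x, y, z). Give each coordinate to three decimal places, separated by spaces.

-1.165 -1.387 1.225

θ = κ·ℓ = 0.7578 × 2.5768 = 1.95270 rad
ρ = (1 − cos θ)/κ = (1 − -0.37269)/0.7578 = 1.81141
z = sin θ / κ = 0.92796/0.7578 = 1.22454
x = ρ cos φ = 1.81141 × cos(229.99°) = -1.16459
y = ρ sin φ = 1.81141 × sin(229.99°) = -1.38742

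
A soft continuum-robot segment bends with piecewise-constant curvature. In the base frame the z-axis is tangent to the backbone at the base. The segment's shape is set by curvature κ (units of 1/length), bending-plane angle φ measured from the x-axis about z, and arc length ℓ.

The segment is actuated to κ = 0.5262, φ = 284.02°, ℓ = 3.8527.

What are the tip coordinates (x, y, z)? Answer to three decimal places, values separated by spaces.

θ = κ·ℓ = 0.5262 × 3.8527 = 2.02729 rad
ρ = (1 − cos θ)/κ = (1 − -0.44080)/0.5262 = 2.73813
z = sin θ / κ = 0.89760/0.5262 = 1.70582
x = ρ cos φ = 2.73813 × cos(284.02°) = 0.66334
y = ρ sin φ = 2.73813 × sin(284.02°) = -2.65656

0.663 -2.657 1.706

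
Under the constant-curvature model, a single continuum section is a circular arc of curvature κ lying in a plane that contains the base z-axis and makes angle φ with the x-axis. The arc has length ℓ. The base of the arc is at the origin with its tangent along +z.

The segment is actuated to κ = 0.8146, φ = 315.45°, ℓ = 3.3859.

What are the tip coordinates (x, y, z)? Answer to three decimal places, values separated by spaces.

1.686 -1.660 0.459

θ = κ·ℓ = 0.8146 × 3.3859 = 2.75815 rad
ρ = (1 − cos θ)/κ = (1 − -0.92738)/0.8146 = 2.36605
z = sin θ / κ = 0.37411/0.8146 = 0.45926
x = ρ cos φ = 2.36605 × cos(315.45°) = 1.68614
y = ρ sin φ = 2.36605 × sin(315.45°) = -1.65986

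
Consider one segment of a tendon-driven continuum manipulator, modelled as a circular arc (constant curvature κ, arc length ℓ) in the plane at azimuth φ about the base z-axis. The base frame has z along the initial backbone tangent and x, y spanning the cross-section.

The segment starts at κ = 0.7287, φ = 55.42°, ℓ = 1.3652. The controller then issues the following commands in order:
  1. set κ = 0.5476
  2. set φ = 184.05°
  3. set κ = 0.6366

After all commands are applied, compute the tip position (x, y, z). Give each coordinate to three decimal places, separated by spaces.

-0.555 -0.039 1.200

initial: κ=0.7287, φ=55.42°, ℓ=1.3652
cmd 1: set κ=0.5476 → (κ,φ,ℓ)=(0.5476,55.42°,1.3652) → tip=(0.2764,0.4009,1.2415)
cmd 2: set φ=184.05° → (κ,φ,ℓ)=(0.5476,184.05°,1.3652) → tip=(-0.4858,-0.0344,1.2415)
cmd 3: set κ=0.6366 → (κ,φ,ℓ)=(0.6366,184.05°,1.3652) → tip=(-0.5554,-0.0393,1.1997)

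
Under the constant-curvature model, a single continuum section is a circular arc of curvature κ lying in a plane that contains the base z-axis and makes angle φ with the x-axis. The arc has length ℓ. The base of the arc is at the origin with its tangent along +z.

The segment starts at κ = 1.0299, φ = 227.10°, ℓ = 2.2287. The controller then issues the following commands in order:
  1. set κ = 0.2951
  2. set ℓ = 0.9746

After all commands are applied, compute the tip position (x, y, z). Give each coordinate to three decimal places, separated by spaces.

initial: κ=1.0299, φ=227.10°, ℓ=2.2287
cmd 1: set κ=0.2951 → (κ,φ,ℓ)=(0.2951,227.10°,2.2287) → tip=(-0.4812,-0.5178,2.0715)
cmd 2: set ℓ=0.9746 → (κ,φ,ℓ)=(0.2951,227.10°,0.9746) → tip=(-0.0947,-0.1020,0.9612)

-0.095 -0.102 0.961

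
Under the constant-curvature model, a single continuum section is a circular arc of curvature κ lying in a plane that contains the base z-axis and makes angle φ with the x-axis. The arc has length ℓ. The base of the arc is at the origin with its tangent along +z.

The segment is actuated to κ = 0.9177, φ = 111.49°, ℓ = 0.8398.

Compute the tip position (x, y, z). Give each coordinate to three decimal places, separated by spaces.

θ = κ·ℓ = 0.9177 × 0.8398 = 0.77068 rad
ρ = (1 − cos θ)/κ = (1 − 0.71743)/0.9177 = 0.30791
z = sin θ / κ = 0.69663/0.9177 = 0.75910
x = ρ cos φ = 0.30791 × cos(111.49°) = -0.11280
y = ρ sin φ = 0.30791 × sin(111.49°) = 0.28650

-0.113 0.287 0.759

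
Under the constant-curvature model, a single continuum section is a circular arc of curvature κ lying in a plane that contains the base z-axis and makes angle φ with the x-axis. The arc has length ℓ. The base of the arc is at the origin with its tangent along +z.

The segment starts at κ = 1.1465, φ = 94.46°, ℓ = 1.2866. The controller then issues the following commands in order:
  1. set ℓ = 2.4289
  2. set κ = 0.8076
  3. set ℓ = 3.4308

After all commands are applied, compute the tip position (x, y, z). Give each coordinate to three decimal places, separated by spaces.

-0.186 2.385 0.449

initial: κ=1.1465, φ=94.46°, ℓ=1.2866
cmd 1: set ℓ=2.4289 → (κ,φ,ℓ)=(1.1465,94.46°,2.4289) → tip=(-0.1314,1.6844,0.3047)
cmd 2: set κ=0.8076 → (κ,φ,ℓ)=(0.8076,94.46°,2.4289) → tip=(-0.1330,1.7047,1.1449)
cmd 3: set ℓ=3.4308 → (κ,φ,ℓ)=(0.8076,94.46°,3.4308) → tip=(-0.1860,2.3850,0.4488)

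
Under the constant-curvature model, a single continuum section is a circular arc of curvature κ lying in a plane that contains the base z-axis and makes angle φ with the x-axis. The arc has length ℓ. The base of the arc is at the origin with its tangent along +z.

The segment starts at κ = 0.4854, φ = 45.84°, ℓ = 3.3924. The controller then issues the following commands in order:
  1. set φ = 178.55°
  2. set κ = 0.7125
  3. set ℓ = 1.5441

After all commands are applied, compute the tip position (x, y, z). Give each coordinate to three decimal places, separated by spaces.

-0.767 0.019 1.251

initial: κ=0.4854, φ=45.84°, ℓ=3.3924
cmd 1: set φ=178.55° → (κ,φ,ℓ)=(0.4854,178.55°,3.3924) → tip=(-2.2156,0.0561,2.0542)
cmd 2: set κ=0.7125 → (κ,φ,ℓ)=(0.7125,178.55°,3.3924) → tip=(-2.4537,0.0621,0.9302)
cmd 3: set ℓ=1.5441 → (κ,φ,ℓ)=(0.7125,178.55°,1.5441) → tip=(-0.7669,0.0194,1.2509)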